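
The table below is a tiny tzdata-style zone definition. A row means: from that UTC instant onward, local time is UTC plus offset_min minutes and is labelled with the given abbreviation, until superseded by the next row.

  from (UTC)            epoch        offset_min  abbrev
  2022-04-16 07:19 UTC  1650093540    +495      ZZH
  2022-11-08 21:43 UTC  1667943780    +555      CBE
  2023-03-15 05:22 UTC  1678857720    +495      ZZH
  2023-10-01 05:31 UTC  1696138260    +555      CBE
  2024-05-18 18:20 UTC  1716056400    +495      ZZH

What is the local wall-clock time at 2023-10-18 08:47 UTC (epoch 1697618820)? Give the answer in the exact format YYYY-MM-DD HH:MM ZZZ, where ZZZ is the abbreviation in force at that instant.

2023-10-18 18:02 CBE

Query: 2023-10-18 08:47 UTC
Rule 4/5 (CBE, +09:15): 2023-10-01 05:31 UTC ≤ query < 2024-05-18 18:20 UTC
8·60 + 47 + 555 = 1082 min
1082 = 0·1440 + 1082; 1082 = 18·60 + 2 → 18:02, same day
→ 2023-10-18 18:02 CBE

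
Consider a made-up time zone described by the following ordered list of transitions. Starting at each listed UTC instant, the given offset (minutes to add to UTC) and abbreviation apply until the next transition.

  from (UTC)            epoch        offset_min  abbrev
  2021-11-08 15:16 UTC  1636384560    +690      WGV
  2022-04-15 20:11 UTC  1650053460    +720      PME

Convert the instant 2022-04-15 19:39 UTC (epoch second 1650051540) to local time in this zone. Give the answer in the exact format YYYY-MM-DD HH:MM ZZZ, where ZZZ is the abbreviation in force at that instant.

Query: 2022-04-15 19:39 UTC
Rule 1/2 (WGV, +11:30): 2021-11-08 15:16 UTC ≤ query < 2022-04-15 20:11 UTC
19·60 + 39 + 690 = 1869 min
1869 = 1·1440 + 429; 429 = 7·60 + 9 → 07:09, 2022-04-15 + 1 day = 2022-04-16
→ 2022-04-16 07:09 WGV

2022-04-16 07:09 WGV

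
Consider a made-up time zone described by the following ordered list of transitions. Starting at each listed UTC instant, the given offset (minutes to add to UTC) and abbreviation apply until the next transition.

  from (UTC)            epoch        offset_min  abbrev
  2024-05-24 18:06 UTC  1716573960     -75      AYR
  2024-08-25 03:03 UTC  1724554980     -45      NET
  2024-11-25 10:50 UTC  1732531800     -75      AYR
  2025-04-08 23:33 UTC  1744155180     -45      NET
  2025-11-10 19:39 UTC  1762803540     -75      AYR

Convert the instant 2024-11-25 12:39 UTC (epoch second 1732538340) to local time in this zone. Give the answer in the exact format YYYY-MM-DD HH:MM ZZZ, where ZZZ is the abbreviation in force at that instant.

Query: 2024-11-25 12:39 UTC
Rule 3/5 (AYR, -01:15): 2024-11-25 10:50 UTC ≤ query < 2025-04-08 23:33 UTC
12·60 + 39 - 75 = 684 min
684 = 0·1440 + 684; 684 = 11·60 + 24 → 11:24, same day
→ 2024-11-25 11:24 AYR

2024-11-25 11:24 AYR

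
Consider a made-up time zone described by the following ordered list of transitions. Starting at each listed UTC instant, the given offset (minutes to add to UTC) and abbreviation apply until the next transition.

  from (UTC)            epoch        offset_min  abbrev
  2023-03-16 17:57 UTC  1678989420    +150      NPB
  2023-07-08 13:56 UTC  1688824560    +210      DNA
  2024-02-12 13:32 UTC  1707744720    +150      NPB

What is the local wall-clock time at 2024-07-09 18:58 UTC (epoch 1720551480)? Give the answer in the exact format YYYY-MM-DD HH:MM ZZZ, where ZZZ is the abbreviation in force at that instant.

2024-07-09 21:28 NPB

Query: 2024-07-09 18:58 UTC
Rule 3/3 (NPB, +02:30): 2024-02-12 13:32 UTC ≤ query < +∞
18·60 + 58 + 150 = 1288 min
1288 = 0·1440 + 1288; 1288 = 21·60 + 28 → 21:28, same day
→ 2024-07-09 21:28 NPB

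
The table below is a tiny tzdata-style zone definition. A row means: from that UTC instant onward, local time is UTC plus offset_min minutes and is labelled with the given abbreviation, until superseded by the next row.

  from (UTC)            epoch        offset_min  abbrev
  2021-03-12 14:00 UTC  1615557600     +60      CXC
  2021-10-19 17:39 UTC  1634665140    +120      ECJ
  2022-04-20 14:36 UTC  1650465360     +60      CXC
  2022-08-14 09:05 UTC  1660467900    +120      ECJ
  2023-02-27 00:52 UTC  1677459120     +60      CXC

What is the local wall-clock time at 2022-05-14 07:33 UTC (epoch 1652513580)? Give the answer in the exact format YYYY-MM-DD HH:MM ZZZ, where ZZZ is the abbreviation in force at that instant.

Query: 2022-05-14 07:33 UTC
Rule 3/5 (CXC, +01:00): 2022-04-20 14:36 UTC ≤ query < 2022-08-14 09:05 UTC
7·60 + 33 + 60 = 513 min
513 = 0·1440 + 513; 513 = 8·60 + 33 → 08:33, same day
→ 2022-05-14 08:33 CXC

2022-05-14 08:33 CXC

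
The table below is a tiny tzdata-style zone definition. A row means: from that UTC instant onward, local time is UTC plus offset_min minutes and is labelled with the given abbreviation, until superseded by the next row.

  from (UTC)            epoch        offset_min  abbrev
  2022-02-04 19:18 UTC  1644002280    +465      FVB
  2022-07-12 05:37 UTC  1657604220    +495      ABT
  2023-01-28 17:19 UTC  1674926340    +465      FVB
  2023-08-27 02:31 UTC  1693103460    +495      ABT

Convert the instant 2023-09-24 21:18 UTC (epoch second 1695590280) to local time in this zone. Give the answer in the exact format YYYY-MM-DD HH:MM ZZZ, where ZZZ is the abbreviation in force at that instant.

2023-09-25 05:33 ABT

Query: 2023-09-24 21:18 UTC
Rule 4/4 (ABT, +08:15): 2023-08-27 02:31 UTC ≤ query < +∞
21·60 + 18 + 495 = 1773 min
1773 = 1·1440 + 333; 333 = 5·60 + 33 → 05:33, 2023-09-24 + 1 day = 2023-09-25
→ 2023-09-25 05:33 ABT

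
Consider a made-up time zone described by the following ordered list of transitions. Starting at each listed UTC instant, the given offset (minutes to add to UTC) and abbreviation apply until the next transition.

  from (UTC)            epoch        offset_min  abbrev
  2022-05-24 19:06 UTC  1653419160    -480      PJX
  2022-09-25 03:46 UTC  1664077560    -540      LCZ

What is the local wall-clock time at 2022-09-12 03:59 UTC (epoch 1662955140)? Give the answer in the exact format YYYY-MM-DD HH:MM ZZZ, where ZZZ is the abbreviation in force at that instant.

2022-09-11 19:59 PJX

Query: 2022-09-12 03:59 UTC
Rule 1/2 (PJX, -08:00): 2022-05-24 19:06 UTC ≤ query < 2022-09-25 03:46 UTC
3·60 + 59 - 480 = -241 min
-241 = -1·1440 + 1199; 1199 = 19·60 + 59 → 19:59, 2022-09-12 - 1 day = 2022-09-11
→ 2022-09-11 19:59 PJX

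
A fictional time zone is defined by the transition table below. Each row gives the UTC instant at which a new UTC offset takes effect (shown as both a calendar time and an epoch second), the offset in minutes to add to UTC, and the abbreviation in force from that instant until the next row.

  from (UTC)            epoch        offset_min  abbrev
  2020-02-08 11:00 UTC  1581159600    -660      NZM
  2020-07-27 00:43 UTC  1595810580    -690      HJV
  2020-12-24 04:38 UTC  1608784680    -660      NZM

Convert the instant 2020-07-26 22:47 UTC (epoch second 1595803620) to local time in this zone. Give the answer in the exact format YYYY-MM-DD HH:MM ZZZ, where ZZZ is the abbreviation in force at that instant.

2020-07-26 11:47 NZM

Query: 2020-07-26 22:47 UTC
Rule 1/3 (NZM, -11:00): 2020-02-08 11:00 UTC ≤ query < 2020-07-27 00:43 UTC
22·60 + 47 - 660 = 707 min
707 = 0·1440 + 707; 707 = 11·60 + 47 → 11:47, same day
→ 2020-07-26 11:47 NZM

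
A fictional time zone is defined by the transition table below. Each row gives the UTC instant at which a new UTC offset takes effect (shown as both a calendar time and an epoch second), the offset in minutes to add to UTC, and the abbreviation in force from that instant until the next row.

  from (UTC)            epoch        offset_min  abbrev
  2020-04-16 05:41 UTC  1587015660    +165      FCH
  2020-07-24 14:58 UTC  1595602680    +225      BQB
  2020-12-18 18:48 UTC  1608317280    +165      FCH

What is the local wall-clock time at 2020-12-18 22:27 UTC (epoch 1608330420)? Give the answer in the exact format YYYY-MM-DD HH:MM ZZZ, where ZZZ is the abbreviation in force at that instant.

2020-12-19 01:12 FCH

Query: 2020-12-18 22:27 UTC
Rule 3/3 (FCH, +02:45): 2020-12-18 18:48 UTC ≤ query < +∞
22·60 + 27 + 165 = 1512 min
1512 = 1·1440 + 72; 72 = 1·60 + 12 → 01:12, 2020-12-18 + 1 day = 2020-12-19
→ 2020-12-19 01:12 FCH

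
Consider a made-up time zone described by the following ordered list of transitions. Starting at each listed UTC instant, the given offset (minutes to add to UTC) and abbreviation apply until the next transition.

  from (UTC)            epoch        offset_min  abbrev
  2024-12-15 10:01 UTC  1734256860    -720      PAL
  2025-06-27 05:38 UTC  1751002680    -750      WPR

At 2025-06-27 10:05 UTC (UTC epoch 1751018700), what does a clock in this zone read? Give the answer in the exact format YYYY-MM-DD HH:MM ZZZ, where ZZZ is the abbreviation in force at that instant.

Query: 2025-06-27 10:05 UTC
Rule 2/2 (WPR, -12:30): 2025-06-27 05:38 UTC ≤ query < +∞
10·60 + 5 - 750 = -145 min
-145 = -1·1440 + 1295; 1295 = 21·60 + 35 → 21:35, 2025-06-27 - 1 day = 2025-06-26
→ 2025-06-26 21:35 WPR

2025-06-26 21:35 WPR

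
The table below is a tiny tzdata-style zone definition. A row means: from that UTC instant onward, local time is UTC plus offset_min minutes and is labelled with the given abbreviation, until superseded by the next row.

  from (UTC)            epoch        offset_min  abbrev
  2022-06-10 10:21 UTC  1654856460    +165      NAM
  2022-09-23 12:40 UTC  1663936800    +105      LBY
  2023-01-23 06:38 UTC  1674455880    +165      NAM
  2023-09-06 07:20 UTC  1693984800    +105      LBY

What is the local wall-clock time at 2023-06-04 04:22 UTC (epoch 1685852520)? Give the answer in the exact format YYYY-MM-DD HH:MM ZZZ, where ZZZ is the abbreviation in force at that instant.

2023-06-04 07:07 NAM

Query: 2023-06-04 04:22 UTC
Rule 3/4 (NAM, +02:45): 2023-01-23 06:38 UTC ≤ query < 2023-09-06 07:20 UTC
4·60 + 22 + 165 = 427 min
427 = 0·1440 + 427; 427 = 7·60 + 7 → 07:07, same day
→ 2023-06-04 07:07 NAM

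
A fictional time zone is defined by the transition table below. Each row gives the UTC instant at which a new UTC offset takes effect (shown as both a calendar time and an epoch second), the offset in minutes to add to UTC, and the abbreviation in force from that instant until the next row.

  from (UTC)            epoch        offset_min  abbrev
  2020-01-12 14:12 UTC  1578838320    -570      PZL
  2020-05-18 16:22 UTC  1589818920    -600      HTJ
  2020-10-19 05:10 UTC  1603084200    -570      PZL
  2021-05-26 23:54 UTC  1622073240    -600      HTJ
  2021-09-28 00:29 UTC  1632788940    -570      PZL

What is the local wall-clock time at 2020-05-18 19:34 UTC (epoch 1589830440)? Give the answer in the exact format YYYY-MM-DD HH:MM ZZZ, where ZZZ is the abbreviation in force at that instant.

Query: 2020-05-18 19:34 UTC
Rule 2/5 (HTJ, -10:00): 2020-05-18 16:22 UTC ≤ query < 2020-10-19 05:10 UTC
19·60 + 34 - 600 = 574 min
574 = 0·1440 + 574; 574 = 9·60 + 34 → 09:34, same day
→ 2020-05-18 09:34 HTJ

2020-05-18 09:34 HTJ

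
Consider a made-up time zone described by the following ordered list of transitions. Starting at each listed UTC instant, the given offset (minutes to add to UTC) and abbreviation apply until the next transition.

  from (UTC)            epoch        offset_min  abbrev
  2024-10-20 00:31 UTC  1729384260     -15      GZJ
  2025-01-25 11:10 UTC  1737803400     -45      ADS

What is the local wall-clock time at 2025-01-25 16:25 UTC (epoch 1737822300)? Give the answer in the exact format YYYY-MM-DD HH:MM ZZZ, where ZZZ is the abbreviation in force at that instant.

2025-01-25 15:40 ADS

Query: 2025-01-25 16:25 UTC
Rule 2/2 (ADS, -00:45): 2025-01-25 11:10 UTC ≤ query < +∞
16·60 + 25 - 45 = 940 min
940 = 0·1440 + 940; 940 = 15·60 + 40 → 15:40, same day
→ 2025-01-25 15:40 ADS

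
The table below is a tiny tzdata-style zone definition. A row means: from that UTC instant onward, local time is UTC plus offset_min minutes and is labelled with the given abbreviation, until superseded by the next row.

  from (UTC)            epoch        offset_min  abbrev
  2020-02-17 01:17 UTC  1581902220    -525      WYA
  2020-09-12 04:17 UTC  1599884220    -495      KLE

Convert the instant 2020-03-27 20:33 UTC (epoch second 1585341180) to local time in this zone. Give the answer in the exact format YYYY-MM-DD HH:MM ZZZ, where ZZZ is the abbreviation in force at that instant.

Query: 2020-03-27 20:33 UTC
Rule 1/2 (WYA, -08:45): 2020-02-17 01:17 UTC ≤ query < 2020-09-12 04:17 UTC
20·60 + 33 - 525 = 708 min
708 = 0·1440 + 708; 708 = 11·60 + 48 → 11:48, same day
→ 2020-03-27 11:48 WYA

2020-03-27 11:48 WYA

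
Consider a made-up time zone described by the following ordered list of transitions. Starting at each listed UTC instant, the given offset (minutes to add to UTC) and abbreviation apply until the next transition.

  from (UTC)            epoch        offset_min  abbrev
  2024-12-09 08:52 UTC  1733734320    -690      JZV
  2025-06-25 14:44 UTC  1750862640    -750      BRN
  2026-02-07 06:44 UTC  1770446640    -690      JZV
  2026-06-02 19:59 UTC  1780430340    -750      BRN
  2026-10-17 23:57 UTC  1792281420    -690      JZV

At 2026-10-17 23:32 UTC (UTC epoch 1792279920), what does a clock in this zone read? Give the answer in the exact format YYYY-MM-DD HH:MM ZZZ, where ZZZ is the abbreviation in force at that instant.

2026-10-17 11:02 BRN

Query: 2026-10-17 23:32 UTC
Rule 4/5 (BRN, -12:30): 2026-06-02 19:59 UTC ≤ query < 2026-10-17 23:57 UTC
23·60 + 32 - 750 = 662 min
662 = 0·1440 + 662; 662 = 11·60 + 2 → 11:02, same day
→ 2026-10-17 11:02 BRN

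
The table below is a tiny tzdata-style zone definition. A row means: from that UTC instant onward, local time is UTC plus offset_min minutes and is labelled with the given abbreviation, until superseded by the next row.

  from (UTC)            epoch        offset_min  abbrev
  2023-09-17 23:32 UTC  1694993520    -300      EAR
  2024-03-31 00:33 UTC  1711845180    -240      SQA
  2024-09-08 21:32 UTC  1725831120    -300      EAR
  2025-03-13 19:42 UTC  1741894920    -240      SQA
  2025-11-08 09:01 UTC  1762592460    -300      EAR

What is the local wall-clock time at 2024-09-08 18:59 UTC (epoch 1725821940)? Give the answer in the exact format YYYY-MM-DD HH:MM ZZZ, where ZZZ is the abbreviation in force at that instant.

Query: 2024-09-08 18:59 UTC
Rule 2/5 (SQA, -04:00): 2024-03-31 00:33 UTC ≤ query < 2024-09-08 21:32 UTC
18·60 + 59 - 240 = 899 min
899 = 0·1440 + 899; 899 = 14·60 + 59 → 14:59, same day
→ 2024-09-08 14:59 SQA

2024-09-08 14:59 SQA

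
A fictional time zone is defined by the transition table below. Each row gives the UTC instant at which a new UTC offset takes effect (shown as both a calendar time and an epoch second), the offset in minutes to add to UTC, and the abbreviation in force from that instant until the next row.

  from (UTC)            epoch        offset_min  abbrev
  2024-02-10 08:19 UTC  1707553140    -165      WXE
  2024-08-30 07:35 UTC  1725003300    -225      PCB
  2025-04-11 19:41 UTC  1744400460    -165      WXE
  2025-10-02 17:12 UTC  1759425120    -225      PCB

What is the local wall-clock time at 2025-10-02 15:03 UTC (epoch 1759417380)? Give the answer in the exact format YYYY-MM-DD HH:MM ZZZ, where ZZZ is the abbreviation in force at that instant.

2025-10-02 12:18 WXE

Query: 2025-10-02 15:03 UTC
Rule 3/4 (WXE, -02:45): 2025-04-11 19:41 UTC ≤ query < 2025-10-02 17:12 UTC
15·60 + 3 - 165 = 738 min
738 = 0·1440 + 738; 738 = 12·60 + 18 → 12:18, same day
→ 2025-10-02 12:18 WXE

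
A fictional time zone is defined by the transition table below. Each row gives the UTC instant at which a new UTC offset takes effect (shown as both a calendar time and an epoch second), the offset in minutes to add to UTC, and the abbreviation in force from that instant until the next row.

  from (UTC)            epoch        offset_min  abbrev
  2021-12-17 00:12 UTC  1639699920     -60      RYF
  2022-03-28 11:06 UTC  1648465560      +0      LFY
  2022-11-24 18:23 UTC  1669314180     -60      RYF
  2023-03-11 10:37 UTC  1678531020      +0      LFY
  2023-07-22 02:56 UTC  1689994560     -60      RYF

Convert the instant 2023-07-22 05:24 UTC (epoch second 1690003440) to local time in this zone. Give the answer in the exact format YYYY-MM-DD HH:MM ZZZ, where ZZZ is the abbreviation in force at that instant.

Query: 2023-07-22 05:24 UTC
Rule 5/5 (RYF, -01:00): 2023-07-22 02:56 UTC ≤ query < +∞
5·60 + 24 - 60 = 264 min
264 = 0·1440 + 264; 264 = 4·60 + 24 → 04:24, same day
→ 2023-07-22 04:24 RYF

2023-07-22 04:24 RYF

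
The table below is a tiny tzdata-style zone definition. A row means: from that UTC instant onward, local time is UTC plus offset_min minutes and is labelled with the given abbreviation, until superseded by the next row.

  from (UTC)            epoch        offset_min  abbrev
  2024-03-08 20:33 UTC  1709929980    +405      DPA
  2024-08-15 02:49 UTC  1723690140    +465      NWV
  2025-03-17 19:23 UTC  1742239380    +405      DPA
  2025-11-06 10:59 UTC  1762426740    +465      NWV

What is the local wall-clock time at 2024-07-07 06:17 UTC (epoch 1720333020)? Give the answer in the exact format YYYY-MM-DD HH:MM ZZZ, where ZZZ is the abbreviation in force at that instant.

2024-07-07 13:02 DPA

Query: 2024-07-07 06:17 UTC
Rule 1/4 (DPA, +06:45): 2024-03-08 20:33 UTC ≤ query < 2024-08-15 02:49 UTC
6·60 + 17 + 405 = 782 min
782 = 0·1440 + 782; 782 = 13·60 + 2 → 13:02, same day
→ 2024-07-07 13:02 DPA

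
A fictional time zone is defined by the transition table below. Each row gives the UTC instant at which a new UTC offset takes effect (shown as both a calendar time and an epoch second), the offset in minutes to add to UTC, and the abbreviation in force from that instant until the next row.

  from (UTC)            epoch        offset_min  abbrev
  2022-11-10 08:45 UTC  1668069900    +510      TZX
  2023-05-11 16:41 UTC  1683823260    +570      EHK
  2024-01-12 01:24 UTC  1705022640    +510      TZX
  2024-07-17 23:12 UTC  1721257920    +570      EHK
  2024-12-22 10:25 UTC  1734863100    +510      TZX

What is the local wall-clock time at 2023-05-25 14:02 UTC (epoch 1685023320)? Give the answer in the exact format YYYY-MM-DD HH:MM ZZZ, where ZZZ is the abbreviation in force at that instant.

2023-05-25 23:32 EHK

Query: 2023-05-25 14:02 UTC
Rule 2/5 (EHK, +09:30): 2023-05-11 16:41 UTC ≤ query < 2024-01-12 01:24 UTC
14·60 + 2 + 570 = 1412 min
1412 = 0·1440 + 1412; 1412 = 23·60 + 32 → 23:32, same day
→ 2023-05-25 23:32 EHK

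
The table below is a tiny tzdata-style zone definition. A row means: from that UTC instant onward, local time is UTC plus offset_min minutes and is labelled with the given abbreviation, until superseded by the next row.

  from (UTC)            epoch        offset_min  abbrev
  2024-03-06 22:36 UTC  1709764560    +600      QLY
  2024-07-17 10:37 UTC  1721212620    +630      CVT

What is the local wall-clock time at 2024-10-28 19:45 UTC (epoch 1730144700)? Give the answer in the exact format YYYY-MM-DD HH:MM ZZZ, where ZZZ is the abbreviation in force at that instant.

2024-10-29 06:15 CVT

Query: 2024-10-28 19:45 UTC
Rule 2/2 (CVT, +10:30): 2024-07-17 10:37 UTC ≤ query < +∞
19·60 + 45 + 630 = 1815 min
1815 = 1·1440 + 375; 375 = 6·60 + 15 → 06:15, 2024-10-28 + 1 day = 2024-10-29
→ 2024-10-29 06:15 CVT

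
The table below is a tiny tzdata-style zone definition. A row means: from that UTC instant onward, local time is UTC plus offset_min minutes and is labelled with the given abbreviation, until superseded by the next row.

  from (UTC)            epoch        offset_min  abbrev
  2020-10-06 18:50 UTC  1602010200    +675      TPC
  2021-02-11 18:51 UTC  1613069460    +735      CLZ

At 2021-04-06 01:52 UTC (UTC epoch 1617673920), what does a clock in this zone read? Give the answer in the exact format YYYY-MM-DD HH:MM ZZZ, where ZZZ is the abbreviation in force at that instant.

Query: 2021-04-06 01:52 UTC
Rule 2/2 (CLZ, +12:15): 2021-02-11 18:51 UTC ≤ query < +∞
1·60 + 52 + 735 = 847 min
847 = 0·1440 + 847; 847 = 14·60 + 7 → 14:07, same day
→ 2021-04-06 14:07 CLZ

2021-04-06 14:07 CLZ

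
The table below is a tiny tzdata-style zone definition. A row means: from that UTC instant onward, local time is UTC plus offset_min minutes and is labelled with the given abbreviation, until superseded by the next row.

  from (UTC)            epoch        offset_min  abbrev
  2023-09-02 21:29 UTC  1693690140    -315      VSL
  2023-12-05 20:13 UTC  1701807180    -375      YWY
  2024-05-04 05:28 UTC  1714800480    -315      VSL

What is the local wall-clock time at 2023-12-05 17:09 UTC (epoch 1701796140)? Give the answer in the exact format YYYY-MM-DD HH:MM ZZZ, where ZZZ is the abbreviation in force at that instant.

Query: 2023-12-05 17:09 UTC
Rule 1/3 (VSL, -05:15): 2023-09-02 21:29 UTC ≤ query < 2023-12-05 20:13 UTC
17·60 + 9 - 315 = 714 min
714 = 0·1440 + 714; 714 = 11·60 + 54 → 11:54, same day
→ 2023-12-05 11:54 VSL

2023-12-05 11:54 VSL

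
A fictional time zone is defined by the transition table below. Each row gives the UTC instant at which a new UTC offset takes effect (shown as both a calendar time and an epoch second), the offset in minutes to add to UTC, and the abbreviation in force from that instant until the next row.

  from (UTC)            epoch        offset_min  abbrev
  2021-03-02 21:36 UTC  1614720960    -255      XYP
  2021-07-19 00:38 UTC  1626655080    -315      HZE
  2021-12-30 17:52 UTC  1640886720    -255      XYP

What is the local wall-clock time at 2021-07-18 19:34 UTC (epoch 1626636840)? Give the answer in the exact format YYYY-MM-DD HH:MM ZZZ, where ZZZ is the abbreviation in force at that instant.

2021-07-18 15:19 XYP

Query: 2021-07-18 19:34 UTC
Rule 1/3 (XYP, -04:15): 2021-03-02 21:36 UTC ≤ query < 2021-07-19 00:38 UTC
19·60 + 34 - 255 = 919 min
919 = 0·1440 + 919; 919 = 15·60 + 19 → 15:19, same day
→ 2021-07-18 15:19 XYP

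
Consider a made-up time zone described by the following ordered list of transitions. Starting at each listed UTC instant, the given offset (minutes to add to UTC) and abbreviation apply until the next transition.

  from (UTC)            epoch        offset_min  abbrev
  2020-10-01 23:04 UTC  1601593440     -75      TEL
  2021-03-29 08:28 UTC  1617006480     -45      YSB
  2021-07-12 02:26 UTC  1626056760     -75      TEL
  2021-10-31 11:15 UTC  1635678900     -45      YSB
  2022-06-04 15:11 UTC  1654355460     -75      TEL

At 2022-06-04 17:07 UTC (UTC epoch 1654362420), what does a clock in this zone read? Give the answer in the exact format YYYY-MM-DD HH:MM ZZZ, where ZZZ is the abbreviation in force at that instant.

2022-06-04 15:52 TEL

Query: 2022-06-04 17:07 UTC
Rule 5/5 (TEL, -01:15): 2022-06-04 15:11 UTC ≤ query < +∞
17·60 + 7 - 75 = 952 min
952 = 0·1440 + 952; 952 = 15·60 + 52 → 15:52, same day
→ 2022-06-04 15:52 TEL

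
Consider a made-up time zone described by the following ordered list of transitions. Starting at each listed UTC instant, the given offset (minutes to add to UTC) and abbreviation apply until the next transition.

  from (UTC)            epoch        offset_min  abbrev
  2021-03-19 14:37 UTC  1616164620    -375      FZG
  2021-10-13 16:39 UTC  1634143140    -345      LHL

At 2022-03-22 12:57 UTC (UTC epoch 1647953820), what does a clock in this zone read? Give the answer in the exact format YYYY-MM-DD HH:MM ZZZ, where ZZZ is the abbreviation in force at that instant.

Query: 2022-03-22 12:57 UTC
Rule 2/2 (LHL, -05:45): 2021-10-13 16:39 UTC ≤ query < +∞
12·60 + 57 - 345 = 432 min
432 = 0·1440 + 432; 432 = 7·60 + 12 → 07:12, same day
→ 2022-03-22 07:12 LHL

2022-03-22 07:12 LHL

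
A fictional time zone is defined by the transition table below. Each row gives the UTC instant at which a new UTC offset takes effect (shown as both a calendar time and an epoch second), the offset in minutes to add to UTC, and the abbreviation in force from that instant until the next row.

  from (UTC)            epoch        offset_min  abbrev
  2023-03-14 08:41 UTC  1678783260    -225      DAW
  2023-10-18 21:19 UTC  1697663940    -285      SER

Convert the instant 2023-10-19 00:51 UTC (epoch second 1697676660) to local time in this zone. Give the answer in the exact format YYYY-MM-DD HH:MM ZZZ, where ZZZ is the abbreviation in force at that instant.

2023-10-18 20:06 SER

Query: 2023-10-19 00:51 UTC
Rule 2/2 (SER, -04:45): 2023-10-18 21:19 UTC ≤ query < +∞
0·60 + 51 - 285 = -234 min
-234 = -1·1440 + 1206; 1206 = 20·60 + 6 → 20:06, 2023-10-19 - 1 day = 2023-10-18
→ 2023-10-18 20:06 SER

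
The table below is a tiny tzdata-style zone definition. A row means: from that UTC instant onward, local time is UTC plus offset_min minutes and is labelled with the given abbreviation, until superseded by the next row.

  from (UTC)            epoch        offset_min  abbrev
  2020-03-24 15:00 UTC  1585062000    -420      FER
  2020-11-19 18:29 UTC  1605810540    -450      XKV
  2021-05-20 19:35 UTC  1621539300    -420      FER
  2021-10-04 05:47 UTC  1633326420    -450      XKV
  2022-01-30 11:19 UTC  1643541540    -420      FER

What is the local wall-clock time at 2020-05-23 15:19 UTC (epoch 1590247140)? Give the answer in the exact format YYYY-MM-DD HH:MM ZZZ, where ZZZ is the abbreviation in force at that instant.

2020-05-23 08:19 FER

Query: 2020-05-23 15:19 UTC
Rule 1/5 (FER, -07:00): 2020-03-24 15:00 UTC ≤ query < 2020-11-19 18:29 UTC
15·60 + 19 - 420 = 499 min
499 = 0·1440 + 499; 499 = 8·60 + 19 → 08:19, same day
→ 2020-05-23 08:19 FER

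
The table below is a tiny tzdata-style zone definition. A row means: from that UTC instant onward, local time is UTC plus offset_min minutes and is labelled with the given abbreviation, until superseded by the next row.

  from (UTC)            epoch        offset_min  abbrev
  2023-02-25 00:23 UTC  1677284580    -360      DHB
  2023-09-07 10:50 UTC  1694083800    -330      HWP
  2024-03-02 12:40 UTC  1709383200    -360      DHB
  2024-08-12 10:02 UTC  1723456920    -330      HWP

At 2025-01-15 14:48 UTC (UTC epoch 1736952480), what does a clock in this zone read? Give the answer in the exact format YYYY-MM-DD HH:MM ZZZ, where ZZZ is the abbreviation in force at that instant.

Query: 2025-01-15 14:48 UTC
Rule 4/4 (HWP, -05:30): 2024-08-12 10:02 UTC ≤ query < +∞
14·60 + 48 - 330 = 558 min
558 = 0·1440 + 558; 558 = 9·60 + 18 → 09:18, same day
→ 2025-01-15 09:18 HWP

2025-01-15 09:18 HWP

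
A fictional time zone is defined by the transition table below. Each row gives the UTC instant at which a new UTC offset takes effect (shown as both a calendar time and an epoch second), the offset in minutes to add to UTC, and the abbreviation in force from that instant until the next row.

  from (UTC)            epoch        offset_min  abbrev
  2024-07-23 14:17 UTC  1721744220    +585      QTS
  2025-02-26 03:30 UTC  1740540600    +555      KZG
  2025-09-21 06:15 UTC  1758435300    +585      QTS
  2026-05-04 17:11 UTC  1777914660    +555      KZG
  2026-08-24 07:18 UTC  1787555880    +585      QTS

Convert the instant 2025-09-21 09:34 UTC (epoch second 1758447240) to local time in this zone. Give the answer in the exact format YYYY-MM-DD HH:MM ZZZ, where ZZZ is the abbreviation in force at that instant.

Query: 2025-09-21 09:34 UTC
Rule 3/5 (QTS, +09:45): 2025-09-21 06:15 UTC ≤ query < 2026-05-04 17:11 UTC
9·60 + 34 + 585 = 1159 min
1159 = 0·1440 + 1159; 1159 = 19·60 + 19 → 19:19, same day
→ 2025-09-21 19:19 QTS

2025-09-21 19:19 QTS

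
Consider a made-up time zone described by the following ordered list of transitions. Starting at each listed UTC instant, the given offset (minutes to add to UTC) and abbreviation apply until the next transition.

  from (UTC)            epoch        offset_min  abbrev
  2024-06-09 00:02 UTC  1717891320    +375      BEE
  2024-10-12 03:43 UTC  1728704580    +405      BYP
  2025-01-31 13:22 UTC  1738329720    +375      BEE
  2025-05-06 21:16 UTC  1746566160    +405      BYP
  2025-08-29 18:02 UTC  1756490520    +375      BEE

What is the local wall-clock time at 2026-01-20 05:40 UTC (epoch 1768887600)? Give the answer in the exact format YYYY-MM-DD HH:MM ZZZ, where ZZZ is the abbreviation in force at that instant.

2026-01-20 11:55 BEE

Query: 2026-01-20 05:40 UTC
Rule 5/5 (BEE, +06:15): 2025-08-29 18:02 UTC ≤ query < +∞
5·60 + 40 + 375 = 715 min
715 = 0·1440 + 715; 715 = 11·60 + 55 → 11:55, same day
→ 2026-01-20 11:55 BEE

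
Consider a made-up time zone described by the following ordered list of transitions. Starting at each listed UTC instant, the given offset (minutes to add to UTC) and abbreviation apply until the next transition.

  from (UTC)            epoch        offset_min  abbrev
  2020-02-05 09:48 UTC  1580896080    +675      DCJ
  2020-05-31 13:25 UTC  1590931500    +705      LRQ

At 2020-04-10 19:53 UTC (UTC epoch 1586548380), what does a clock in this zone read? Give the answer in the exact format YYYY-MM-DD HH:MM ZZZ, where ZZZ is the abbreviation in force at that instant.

2020-04-11 07:08 DCJ

Query: 2020-04-10 19:53 UTC
Rule 1/2 (DCJ, +11:15): 2020-02-05 09:48 UTC ≤ query < 2020-05-31 13:25 UTC
19·60 + 53 + 675 = 1868 min
1868 = 1·1440 + 428; 428 = 7·60 + 8 → 07:08, 2020-04-10 + 1 day = 2020-04-11
→ 2020-04-11 07:08 DCJ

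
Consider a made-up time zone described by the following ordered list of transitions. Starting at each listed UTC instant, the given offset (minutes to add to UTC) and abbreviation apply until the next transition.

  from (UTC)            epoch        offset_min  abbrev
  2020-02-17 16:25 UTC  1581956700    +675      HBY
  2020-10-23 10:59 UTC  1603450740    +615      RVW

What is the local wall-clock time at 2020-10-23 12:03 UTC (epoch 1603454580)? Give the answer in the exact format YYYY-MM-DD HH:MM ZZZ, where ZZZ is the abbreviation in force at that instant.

2020-10-23 22:18 RVW

Query: 2020-10-23 12:03 UTC
Rule 2/2 (RVW, +10:15): 2020-10-23 10:59 UTC ≤ query < +∞
12·60 + 3 + 615 = 1338 min
1338 = 0·1440 + 1338; 1338 = 22·60 + 18 → 22:18, same day
→ 2020-10-23 22:18 RVW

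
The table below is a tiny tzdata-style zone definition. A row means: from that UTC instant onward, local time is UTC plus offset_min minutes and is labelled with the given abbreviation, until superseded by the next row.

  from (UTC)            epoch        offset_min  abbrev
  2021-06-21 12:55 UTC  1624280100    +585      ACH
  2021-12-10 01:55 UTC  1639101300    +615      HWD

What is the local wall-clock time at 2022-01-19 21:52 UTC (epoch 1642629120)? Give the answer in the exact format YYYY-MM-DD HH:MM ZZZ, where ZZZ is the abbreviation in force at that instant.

Query: 2022-01-19 21:52 UTC
Rule 2/2 (HWD, +10:15): 2021-12-10 01:55 UTC ≤ query < +∞
21·60 + 52 + 615 = 1927 min
1927 = 1·1440 + 487; 487 = 8·60 + 7 → 08:07, 2022-01-19 + 1 day = 2022-01-20
→ 2022-01-20 08:07 HWD

2022-01-20 08:07 HWD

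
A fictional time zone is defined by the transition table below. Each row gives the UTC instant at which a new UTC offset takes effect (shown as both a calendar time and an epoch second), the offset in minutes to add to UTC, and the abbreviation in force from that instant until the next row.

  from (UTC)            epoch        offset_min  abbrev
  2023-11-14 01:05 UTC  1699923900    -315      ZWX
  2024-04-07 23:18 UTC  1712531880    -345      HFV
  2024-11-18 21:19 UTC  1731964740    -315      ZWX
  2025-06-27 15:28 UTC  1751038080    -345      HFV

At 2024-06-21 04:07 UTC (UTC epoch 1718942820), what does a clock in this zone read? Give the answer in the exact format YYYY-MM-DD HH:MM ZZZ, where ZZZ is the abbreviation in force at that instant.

Query: 2024-06-21 04:07 UTC
Rule 2/4 (HFV, -05:45): 2024-04-07 23:18 UTC ≤ query < 2024-11-18 21:19 UTC
4·60 + 7 - 345 = -98 min
-98 = -1·1440 + 1342; 1342 = 22·60 + 22 → 22:22, 2024-06-21 - 1 day = 2024-06-20
→ 2024-06-20 22:22 HFV

2024-06-20 22:22 HFV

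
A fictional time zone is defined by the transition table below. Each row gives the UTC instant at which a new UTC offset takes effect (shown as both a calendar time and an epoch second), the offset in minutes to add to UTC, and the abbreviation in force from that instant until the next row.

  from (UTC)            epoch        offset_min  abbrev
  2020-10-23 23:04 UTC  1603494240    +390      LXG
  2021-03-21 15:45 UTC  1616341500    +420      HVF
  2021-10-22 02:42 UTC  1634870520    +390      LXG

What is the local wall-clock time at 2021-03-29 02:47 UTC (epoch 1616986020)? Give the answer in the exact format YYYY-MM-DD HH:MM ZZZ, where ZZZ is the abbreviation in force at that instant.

2021-03-29 09:47 HVF

Query: 2021-03-29 02:47 UTC
Rule 2/3 (HVF, +07:00): 2021-03-21 15:45 UTC ≤ query < 2021-10-22 02:42 UTC
2·60 + 47 + 420 = 587 min
587 = 0·1440 + 587; 587 = 9·60 + 47 → 09:47, same day
→ 2021-03-29 09:47 HVF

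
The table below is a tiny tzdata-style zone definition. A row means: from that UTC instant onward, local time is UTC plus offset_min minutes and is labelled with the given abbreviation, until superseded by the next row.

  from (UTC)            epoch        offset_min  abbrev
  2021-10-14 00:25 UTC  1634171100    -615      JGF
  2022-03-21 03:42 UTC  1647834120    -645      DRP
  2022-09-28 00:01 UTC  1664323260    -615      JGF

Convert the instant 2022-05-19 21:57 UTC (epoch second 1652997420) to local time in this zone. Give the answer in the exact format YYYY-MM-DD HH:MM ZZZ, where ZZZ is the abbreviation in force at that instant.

Query: 2022-05-19 21:57 UTC
Rule 2/3 (DRP, -10:45): 2022-03-21 03:42 UTC ≤ query < 2022-09-28 00:01 UTC
21·60 + 57 - 645 = 672 min
672 = 0·1440 + 672; 672 = 11·60 + 12 → 11:12, same day
→ 2022-05-19 11:12 DRP

2022-05-19 11:12 DRP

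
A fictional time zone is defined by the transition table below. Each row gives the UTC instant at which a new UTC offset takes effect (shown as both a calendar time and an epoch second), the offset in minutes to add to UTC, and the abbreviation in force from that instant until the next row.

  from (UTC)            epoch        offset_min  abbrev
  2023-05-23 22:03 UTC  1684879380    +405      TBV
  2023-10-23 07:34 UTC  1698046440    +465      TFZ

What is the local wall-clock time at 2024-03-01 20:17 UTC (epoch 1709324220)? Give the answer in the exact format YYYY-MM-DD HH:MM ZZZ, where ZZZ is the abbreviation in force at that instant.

2024-03-02 04:02 TFZ

Query: 2024-03-01 20:17 UTC
Rule 2/2 (TFZ, +07:45): 2023-10-23 07:34 UTC ≤ query < +∞
20·60 + 17 + 465 = 1682 min
1682 = 1·1440 + 242; 242 = 4·60 + 2 → 04:02, 2024-03-01 + 1 day = 2024-03-02
→ 2024-03-02 04:02 TFZ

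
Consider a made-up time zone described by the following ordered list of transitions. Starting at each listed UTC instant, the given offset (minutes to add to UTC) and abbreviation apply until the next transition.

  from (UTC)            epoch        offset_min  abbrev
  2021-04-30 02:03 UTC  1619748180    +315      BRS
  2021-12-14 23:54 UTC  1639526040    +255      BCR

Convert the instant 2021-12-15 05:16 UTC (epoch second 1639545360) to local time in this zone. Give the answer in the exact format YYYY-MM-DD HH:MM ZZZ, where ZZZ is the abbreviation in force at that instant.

Query: 2021-12-15 05:16 UTC
Rule 2/2 (BCR, +04:15): 2021-12-14 23:54 UTC ≤ query < +∞
5·60 + 16 + 255 = 571 min
571 = 0·1440 + 571; 571 = 9·60 + 31 → 09:31, same day
→ 2021-12-15 09:31 BCR

2021-12-15 09:31 BCR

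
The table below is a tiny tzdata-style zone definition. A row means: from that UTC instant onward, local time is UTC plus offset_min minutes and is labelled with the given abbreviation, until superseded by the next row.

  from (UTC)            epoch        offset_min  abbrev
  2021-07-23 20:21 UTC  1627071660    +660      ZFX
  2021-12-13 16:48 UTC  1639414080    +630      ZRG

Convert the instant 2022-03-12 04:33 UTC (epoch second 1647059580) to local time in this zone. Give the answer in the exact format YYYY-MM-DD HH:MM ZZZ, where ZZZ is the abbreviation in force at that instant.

2022-03-12 15:03 ZRG

Query: 2022-03-12 04:33 UTC
Rule 2/2 (ZRG, +10:30): 2021-12-13 16:48 UTC ≤ query < +∞
4·60 + 33 + 630 = 903 min
903 = 0·1440 + 903; 903 = 15·60 + 3 → 15:03, same day
→ 2022-03-12 15:03 ZRG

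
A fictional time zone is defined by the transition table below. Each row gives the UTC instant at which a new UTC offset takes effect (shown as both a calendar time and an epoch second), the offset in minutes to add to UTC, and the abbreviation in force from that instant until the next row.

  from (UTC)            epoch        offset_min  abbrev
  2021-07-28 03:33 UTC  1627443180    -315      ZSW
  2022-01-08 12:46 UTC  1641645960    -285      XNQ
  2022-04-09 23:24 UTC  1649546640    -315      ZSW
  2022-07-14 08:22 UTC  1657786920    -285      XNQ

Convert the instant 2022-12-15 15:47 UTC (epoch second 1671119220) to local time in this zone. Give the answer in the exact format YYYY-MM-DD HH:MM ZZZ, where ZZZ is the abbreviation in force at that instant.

Query: 2022-12-15 15:47 UTC
Rule 4/4 (XNQ, -04:45): 2022-07-14 08:22 UTC ≤ query < +∞
15·60 + 47 - 285 = 662 min
662 = 0·1440 + 662; 662 = 11·60 + 2 → 11:02, same day
→ 2022-12-15 11:02 XNQ

2022-12-15 11:02 XNQ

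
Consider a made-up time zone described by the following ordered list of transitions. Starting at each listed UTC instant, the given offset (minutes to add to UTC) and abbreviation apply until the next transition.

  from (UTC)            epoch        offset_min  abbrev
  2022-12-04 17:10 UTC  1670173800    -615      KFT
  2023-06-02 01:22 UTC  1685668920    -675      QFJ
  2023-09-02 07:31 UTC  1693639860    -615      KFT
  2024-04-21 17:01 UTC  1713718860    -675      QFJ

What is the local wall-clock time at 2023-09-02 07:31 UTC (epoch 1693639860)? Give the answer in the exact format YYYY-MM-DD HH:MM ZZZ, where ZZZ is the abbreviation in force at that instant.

2023-09-01 21:16 KFT

Query: 2023-09-02 07:31 UTC
Rule 3/4 (KFT, -10:15): 2023-09-02 07:31 UTC ≤ query < 2024-04-21 17:01 UTC
7·60 + 31 - 615 = -164 min
-164 = -1·1440 + 1276; 1276 = 21·60 + 16 → 21:16, 2023-09-02 - 1 day = 2023-09-01
→ 2023-09-01 21:16 KFT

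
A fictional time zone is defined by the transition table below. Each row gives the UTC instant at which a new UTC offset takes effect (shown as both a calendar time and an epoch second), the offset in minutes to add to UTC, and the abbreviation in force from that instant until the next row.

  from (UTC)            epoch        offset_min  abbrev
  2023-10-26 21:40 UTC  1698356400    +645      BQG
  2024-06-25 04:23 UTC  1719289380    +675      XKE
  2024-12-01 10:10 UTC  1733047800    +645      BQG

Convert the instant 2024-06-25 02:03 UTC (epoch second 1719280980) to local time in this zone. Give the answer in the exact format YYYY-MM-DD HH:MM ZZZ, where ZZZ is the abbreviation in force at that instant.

2024-06-25 12:48 BQG

Query: 2024-06-25 02:03 UTC
Rule 1/3 (BQG, +10:45): 2023-10-26 21:40 UTC ≤ query < 2024-06-25 04:23 UTC
2·60 + 3 + 645 = 768 min
768 = 0·1440 + 768; 768 = 12·60 + 48 → 12:48, same day
→ 2024-06-25 12:48 BQG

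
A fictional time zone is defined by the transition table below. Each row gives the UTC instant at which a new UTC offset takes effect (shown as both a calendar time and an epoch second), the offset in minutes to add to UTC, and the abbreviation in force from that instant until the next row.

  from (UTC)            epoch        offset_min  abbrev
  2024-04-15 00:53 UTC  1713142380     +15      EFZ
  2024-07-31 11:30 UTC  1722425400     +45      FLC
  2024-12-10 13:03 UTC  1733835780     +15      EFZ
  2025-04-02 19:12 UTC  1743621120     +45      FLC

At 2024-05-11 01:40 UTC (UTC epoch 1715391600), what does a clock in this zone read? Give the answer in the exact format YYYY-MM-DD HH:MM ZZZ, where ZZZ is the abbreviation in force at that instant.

2024-05-11 01:55 EFZ

Query: 2024-05-11 01:40 UTC
Rule 1/4 (EFZ, +00:15): 2024-04-15 00:53 UTC ≤ query < 2024-07-31 11:30 UTC
1·60 + 40 + 15 = 115 min
115 = 0·1440 + 115; 115 = 1·60 + 55 → 01:55, same day
→ 2024-05-11 01:55 EFZ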